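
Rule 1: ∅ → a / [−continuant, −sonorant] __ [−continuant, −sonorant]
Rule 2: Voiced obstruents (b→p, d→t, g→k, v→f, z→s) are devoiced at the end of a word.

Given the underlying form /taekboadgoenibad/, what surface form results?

Rule 1 (stop-cluster a-epenthesis): /k/ and /b/ form a stop–stop cluster, so [a] is inserted between them. /d/ and /g/ form a stop–stop cluster, so [a] is inserted between them. /taekboadgoenibad/ → taekaboadagoenibad.
Rule 2 (final devoicing): /d/ is a voiced obstruent in word-final position, so it devoices to [t]. /taekaboadagoenibad/ → taekaboadagoenibat.

taekaboadagoenibat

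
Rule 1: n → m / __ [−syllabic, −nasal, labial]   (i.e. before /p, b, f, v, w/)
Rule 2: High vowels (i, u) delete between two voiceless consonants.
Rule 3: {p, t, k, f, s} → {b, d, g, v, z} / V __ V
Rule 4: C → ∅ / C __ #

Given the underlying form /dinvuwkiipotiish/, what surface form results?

dimvuwkiibodiis

Rule 1 (nasal place assimilation): /n/ precedes the labial consonant /v/, so it assimilates in place to [m]. /dinvuwkiipotiish/ → dimvuwkiipotiish.
Rule 2 (high vowel syncope): no segment meets the environment; /dimvuwkiipotiish/ is unchanged.
Rule 3 (intervocalic voicing): /p/ is a voiceless obstruent between vowels /i/ and /o/, so it voices to [b]. /t/ is a voiceless obstruent between vowels /o/ and /i/, so it voices to [d]. /dimvuwkiipotiish/ → dimvuwkiibodiish.
Rule 4 (final cluster simplification): /h/ is the second consonant of a word-final cluster /sh/, so it deletes. /dimvuwkiibodiish/ → dimvuwkiibodiis.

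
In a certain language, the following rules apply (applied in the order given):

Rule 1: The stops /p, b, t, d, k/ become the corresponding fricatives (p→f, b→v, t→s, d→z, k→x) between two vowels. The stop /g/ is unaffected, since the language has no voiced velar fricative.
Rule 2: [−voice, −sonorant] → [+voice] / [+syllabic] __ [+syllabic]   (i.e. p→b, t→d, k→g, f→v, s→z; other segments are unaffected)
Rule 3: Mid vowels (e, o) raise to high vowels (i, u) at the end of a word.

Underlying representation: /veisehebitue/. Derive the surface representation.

veizehevizui

Rule 1 (intervocalic spirantization): /b/ is a stop between vowels /e/ and /i/, so it spirantizes to the fricative [v]. /t/ is a stop between vowels /i/ and /u/, so it spirantizes to the fricative [s]. /veisehebitue/ → veisehevisue.
Rule 2 (intervocalic voicing): /s/ is a voiceless obstruent between vowels /i/ and /e/, so it voices to [z]. /s/ is a voiceless obstruent between vowels /i/ and /u/, so it voices to [z]. /veisehevisue/ → veizehevizue.
Rule 3 (final vowel raising): /e/ is a mid vowel in word-final position, so it raises to [i]. /veizehevizue/ → veizehevizui.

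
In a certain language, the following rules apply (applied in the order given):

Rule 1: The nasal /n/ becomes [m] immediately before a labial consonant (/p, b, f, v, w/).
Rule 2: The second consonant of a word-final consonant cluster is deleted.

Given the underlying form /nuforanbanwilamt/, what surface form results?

Rule 1 (nasal place assimilation): /n/ precedes the labial consonant /b/, so it assimilates in place to [m]. /n/ precedes the labial consonant /w/, so it assimilates in place to [m]. /nuforanbanwilamt/ → nuforambamwilamt.
Rule 2 (final cluster simplification): /t/ is the second consonant of a word-final cluster /mt/, so it deletes. /nuforambamwilamt/ → nuforambamwilam.

nuforambamwilam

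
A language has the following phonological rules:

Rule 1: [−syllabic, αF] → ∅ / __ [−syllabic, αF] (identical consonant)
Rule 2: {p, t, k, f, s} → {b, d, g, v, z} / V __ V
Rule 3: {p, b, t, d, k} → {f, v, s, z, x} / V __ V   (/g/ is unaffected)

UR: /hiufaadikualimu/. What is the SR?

Rule 1 (degemination): no segment meets the environment; /hiufaadikualimu/ is unchanged.
Rule 2 (intervocalic voicing): /f/ is a voiceless obstruent between vowels /u/ and /a/, so it voices to [v]. /k/ is a voiceless obstruent between vowels /i/ and /u/, so it voices to [g]. /hiufaadikualimu/ → hiuvaadigualimu.
Rule 3 (intervocalic spirantization): /d/ is a stop between vowels /a/ and /i/, so it spirantizes to the fricative [z]. /hiuvaadigualimu/ → hiuvaazigualimu.

hiuvaazigualimu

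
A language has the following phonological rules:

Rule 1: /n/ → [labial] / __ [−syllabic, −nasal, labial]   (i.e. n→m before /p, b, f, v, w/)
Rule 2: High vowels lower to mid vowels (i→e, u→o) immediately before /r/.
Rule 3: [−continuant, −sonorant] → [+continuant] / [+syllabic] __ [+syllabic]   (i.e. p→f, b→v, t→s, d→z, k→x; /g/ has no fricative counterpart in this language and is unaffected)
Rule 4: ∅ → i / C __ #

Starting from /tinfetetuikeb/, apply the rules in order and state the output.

Rule 1 (nasal place assimilation): /n/ precedes the labial consonant /f/, so it assimilates in place to [m]. /tinfetetuikeb/ → timfetetuikeb.
Rule 2 (pre-rhotic lowering): no segment meets the environment; /timfetetuikeb/ is unchanged.
Rule 3 (intervocalic spirantization): /t/ is a stop between vowels /e/ and /e/, so it spirantizes to the fricative [s]. /t/ is a stop between vowels /e/ and /u/, so it spirantizes to the fricative [s]. /k/ is a stop between vowels /i/ and /e/, so it spirantizes to the fricative [x]. /timfetetuikeb/ → timfesesuixeb.
Rule 4 (final i-epenthesis): the form ends in the consonant /b/, so [i] is inserted word-finally. /timfesesuixeb/ → timfesesuixebi.

timfesesuixebi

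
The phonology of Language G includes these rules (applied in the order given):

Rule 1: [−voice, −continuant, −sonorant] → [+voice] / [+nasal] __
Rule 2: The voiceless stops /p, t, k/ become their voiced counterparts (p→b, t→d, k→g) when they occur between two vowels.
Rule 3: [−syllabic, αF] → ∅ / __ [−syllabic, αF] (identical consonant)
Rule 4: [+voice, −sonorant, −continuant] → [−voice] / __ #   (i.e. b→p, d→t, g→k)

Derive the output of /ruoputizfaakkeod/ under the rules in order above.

ruobudizfaakeot

Rule 1 (post-nasal voicing): no segment meets the environment; /ruoputizfaakkeod/ is unchanged.
Rule 2 (intervocalic voicing): /p/ is a voiceless stop between vowels /o/ and /u/, so it voices to [b]. /t/ is a voiceless stop between vowels /u/ and /i/, so it voices to [d]. /ruoputizfaakkeod/ → ruobudizfaakkeod.
Rule 3 (degemination): /kk/ is a geminate; the first /k/ deletes. /ruobudizfaakkeod/ → ruobudizfaakeod.
Rule 4 (final devoicing): /d/ is a voiced stop in word-final position, so it devoices to [t]. /ruobudizfaakeod/ → ruobudizfaakeot.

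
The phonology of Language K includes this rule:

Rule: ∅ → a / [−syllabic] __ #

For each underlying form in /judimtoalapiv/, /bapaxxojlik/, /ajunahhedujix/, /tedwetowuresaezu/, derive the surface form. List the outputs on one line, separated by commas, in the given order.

judimtoalapiva, bapaxxojlika, ajunahhedujixa, tedwetowuresaezu

/judimtoalapiv/: the form ends in the consonant /v/, so [a] is inserted word-finally. → [judimtoalapiva].
/bapaxxojlik/: the form ends in the consonant /k/, so [a] is inserted word-finally. → [bapaxxojlika].
/ajunahhedujix/: the form ends in the consonant /x/, so [a] is inserted word-finally. → [ajunahhedujixa].
/tedwetowuresaezu/: the rule's environment is not met; surfaces unchanged as [tedwetowuresaezu].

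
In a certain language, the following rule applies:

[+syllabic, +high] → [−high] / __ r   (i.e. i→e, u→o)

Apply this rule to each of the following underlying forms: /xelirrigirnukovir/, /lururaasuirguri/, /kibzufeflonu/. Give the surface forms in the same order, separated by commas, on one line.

/xelirrigirnukovir/: /i/ is a high vowel immediately before /r/, so it lowers to [e]. /i/ is a high vowel immediately before /r/, so it lowers to [e]. /i/ is a high vowel immediately before /r/, so it lowers to [e]. → [xelerrigernukover].
/lururaasuirguri/: /u/ is a high vowel immediately before /r/, so it lowers to [o]. /u/ is a high vowel immediately before /r/, so it lowers to [o]. /i/ is a high vowel immediately before /r/, so it lowers to [e]. /u/ is a high vowel immediately before /r/, so it lowers to [o]. → [lororaasuergori].
/kibzufeflonu/: the rule's environment is not met; surfaces unchanged as [kibzufeflonu].

xelerrigernukover, lororaasuergori, kibzufeflonu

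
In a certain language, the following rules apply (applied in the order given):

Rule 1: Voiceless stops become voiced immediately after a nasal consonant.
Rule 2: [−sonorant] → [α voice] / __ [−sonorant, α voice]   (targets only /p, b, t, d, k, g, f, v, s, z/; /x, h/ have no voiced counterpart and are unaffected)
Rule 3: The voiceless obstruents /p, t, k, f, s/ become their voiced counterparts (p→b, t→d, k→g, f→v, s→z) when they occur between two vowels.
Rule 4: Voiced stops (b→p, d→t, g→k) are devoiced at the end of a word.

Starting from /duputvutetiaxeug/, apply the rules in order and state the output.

Rule 1 (post-nasal voicing): no segment meets the environment; /duputvutetiaxeug/ is unchanged.
Rule 2 (regressive voicing assimilation): /t/ precedes the voiced obstruent /v/, so it voices to [d] by assimilation. /duputvutetiaxeug/ → dupudvutetiaxeug.
Rule 3 (intervocalic voicing): /p/ is a voiceless obstruent between vowels /u/ and /u/, so it voices to [b]. /t/ is a voiceless obstruent between vowels /u/ and /e/, so it voices to [d]. /t/ is a voiceless obstruent between vowels /e/ and /i/, so it voices to [d]. /dupudvutetiaxeug/ → dubudvudediaxeug.
Rule 4 (final devoicing): /g/ is a voiced stop in word-final position, so it devoices to [k]. /dubudvudediaxeug/ → dubudvudediaxeuk.

dubudvudediaxeuk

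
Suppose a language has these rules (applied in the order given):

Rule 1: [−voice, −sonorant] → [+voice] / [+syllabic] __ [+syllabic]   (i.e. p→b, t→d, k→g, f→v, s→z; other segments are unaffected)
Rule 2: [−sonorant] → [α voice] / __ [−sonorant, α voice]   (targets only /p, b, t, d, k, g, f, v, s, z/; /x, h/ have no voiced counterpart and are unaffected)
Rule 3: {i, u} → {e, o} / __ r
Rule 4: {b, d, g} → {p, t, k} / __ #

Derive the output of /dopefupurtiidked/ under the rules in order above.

Rule 1 (intervocalic voicing): /p/ is a voiceless obstruent between vowels /o/ and /e/, so it voices to [b]. /f/ is a voiceless obstruent between vowels /e/ and /u/, so it voices to [v]. /p/ is a voiceless obstruent between vowels /u/ and /u/, so it voices to [b]. /dopefupurtiidked/ → dobevuburtiidked.
Rule 2 (regressive voicing assimilation): /d/ precedes the voiceless obstruent /k/, so it devoices to [t] by assimilation. /dobevuburtiidked/ → dobevuburtiitked.
Rule 3 (pre-rhotic lowering): /u/ is a high vowel immediately before /r/, so it lowers to [o]. /dobevuburtiitked/ → dobevubortiitked.
Rule 4 (final devoicing): /d/ is a voiced stop in word-final position, so it devoices to [t]. /dobevubortiitked/ → dobevubortiitket.

dobevubortiitket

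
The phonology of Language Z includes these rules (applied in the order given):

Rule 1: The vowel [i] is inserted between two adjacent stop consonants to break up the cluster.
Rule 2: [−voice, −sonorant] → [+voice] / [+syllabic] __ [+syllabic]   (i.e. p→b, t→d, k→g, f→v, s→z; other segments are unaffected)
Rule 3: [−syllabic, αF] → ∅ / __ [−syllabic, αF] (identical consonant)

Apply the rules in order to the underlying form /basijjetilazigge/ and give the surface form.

Rule 1 (stop-cluster i-epenthesis): /g/ and /g/ form a stop–stop cluster, so [i] is inserted between them. /basijjetilazigge/ → basijjetilazigige.
Rule 2 (intervocalic voicing): /s/ is a voiceless obstruent between vowels /a/ and /i/, so it voices to [z]. /t/ is a voiceless obstruent between vowels /e/ and /i/, so it voices to [d]. /basijjetilazigige/ → bazijjedilazigige.
Rule 3 (degemination): /jj/ is a geminate; the first /j/ deletes. /bazijjedilazigige/ → bazijedilazigige.

bazijedilazigige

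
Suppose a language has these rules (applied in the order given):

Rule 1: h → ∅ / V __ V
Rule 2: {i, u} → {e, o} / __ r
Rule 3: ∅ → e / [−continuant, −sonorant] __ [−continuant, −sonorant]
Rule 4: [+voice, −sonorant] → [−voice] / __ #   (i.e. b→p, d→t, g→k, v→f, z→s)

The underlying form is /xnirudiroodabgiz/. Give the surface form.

xneruderoodabegis

Rule 1 (intervocalic h-deletion): no segment meets the environment; /xnirudiroodabgiz/ is unchanged.
Rule 2 (pre-rhotic lowering): /i/ is a high vowel immediately before /r/, so it lowers to [e]. /i/ is a high vowel immediately before /r/, so it lowers to [e]. /xnirudiroodabgiz/ → xneruderoodabgiz.
Rule 3 (stop-cluster e-epenthesis): /b/ and /g/ form a stop–stop cluster, so [e] is inserted between them. /xneruderoodabgiz/ → xneruderoodabegiz.
Rule 4 (final devoicing): /z/ is a voiced obstruent in word-final position, so it devoices to [s]. /xneruderoodabegiz/ → xneruderoodabegis.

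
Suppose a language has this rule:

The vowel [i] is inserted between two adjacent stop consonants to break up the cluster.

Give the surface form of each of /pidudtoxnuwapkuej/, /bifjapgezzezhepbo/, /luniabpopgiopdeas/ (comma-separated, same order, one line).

/pidudtoxnuwapkuej/: /d/ and /t/ form a stop–stop cluster, so [i] is inserted between them. /p/ and /k/ form a stop–stop cluster, so [i] is inserted between them. → [piduditoxnuwapikuej].
/bifjapgezzezhepbo/: /p/ and /g/ form a stop–stop cluster, so [i] is inserted between them. /p/ and /b/ form a stop–stop cluster, so [i] is inserted between them. → [bifjapigezzezhepibo].
/luniabpopgiopdeas/: /b/ and /p/ form a stop–stop cluster, so [i] is inserted between them. /p/ and /g/ form a stop–stop cluster, so [i] is inserted between them. /p/ and /d/ form a stop–stop cluster, so [i] is inserted between them. → [luniabipopigiopideas].

piduditoxnuwapikuej, bifjapigezzezhepibo, luniabipopigiopideas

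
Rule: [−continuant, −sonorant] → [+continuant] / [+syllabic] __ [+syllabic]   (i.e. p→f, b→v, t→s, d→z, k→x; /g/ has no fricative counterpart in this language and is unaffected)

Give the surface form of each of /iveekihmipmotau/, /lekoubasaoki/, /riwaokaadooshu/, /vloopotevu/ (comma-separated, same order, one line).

/iveekihmipmotau/: /k/ is a stop between vowels /e/ and /i/, so it spirantizes to the fricative [x]. /t/ is a stop between vowels /o/ and /a/, so it spirantizes to the fricative [s]. → [iveexihmipmosau].
/lekoubasaoki/: /k/ is a stop between vowels /e/ and /o/, so it spirantizes to the fricative [x]. /b/ is a stop between vowels /u/ and /a/, so it spirantizes to the fricative [v]. /k/ is a stop between vowels /o/ and /i/, so it spirantizes to the fricative [x]. → [lexouvasaoxi].
/riwaokaadooshu/: /k/ is a stop between vowels /o/ and /a/, so it spirantizes to the fricative [x]. /d/ is a stop between vowels /a/ and /o/, so it spirantizes to the fricative [z]. → [riwaoxaazooshu].
/vloopotevu/: /p/ is a stop between vowels /o/ and /o/, so it spirantizes to the fricative [f]. /t/ is a stop between vowels /o/ and /e/, so it spirantizes to the fricative [s]. → [vloofosevu].

iveexihmipmosau, lexouvasaoxi, riwaoxaazooshu, vloofosevu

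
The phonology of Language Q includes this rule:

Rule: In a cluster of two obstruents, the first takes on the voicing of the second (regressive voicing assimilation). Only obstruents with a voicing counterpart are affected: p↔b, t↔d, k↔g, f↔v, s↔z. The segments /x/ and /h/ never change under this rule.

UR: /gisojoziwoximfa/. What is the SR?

No segment of /gisojoziwoximfa/ meets the structural description of the rule, so the form surfaces unchanged.

gisojoziwoximfa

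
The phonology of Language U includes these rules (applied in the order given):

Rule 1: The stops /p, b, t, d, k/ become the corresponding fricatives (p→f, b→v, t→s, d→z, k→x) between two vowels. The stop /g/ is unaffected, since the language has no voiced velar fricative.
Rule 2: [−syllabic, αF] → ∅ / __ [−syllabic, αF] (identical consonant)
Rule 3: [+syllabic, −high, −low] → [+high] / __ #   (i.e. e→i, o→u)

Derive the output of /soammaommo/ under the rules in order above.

soamaomu

Rule 1 (intervocalic spirantization): no segment meets the environment; /soammaommo/ is unchanged.
Rule 2 (degemination): /mm/ is a geminate; the first /m/ deletes. /mm/ is a geminate; the first /m/ deletes. /soammaommo/ → soamaomo.
Rule 3 (final vowel raising): /o/ is a mid vowel in word-final position, so it raises to [u]. /soamaomo/ → soamaomu.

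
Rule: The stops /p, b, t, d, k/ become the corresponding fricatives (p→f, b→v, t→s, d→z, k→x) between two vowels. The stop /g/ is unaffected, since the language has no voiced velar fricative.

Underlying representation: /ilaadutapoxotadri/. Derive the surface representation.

ilaazusafoxosadri

/d/ is a stop between vowels /a/ and /u/, so it spirantizes to the fricative [z].
/t/ is a stop between vowels /u/ and /a/, so it spirantizes to the fricative [s].
/p/ is a stop between vowels /a/ and /o/, so it spirantizes to the fricative [f].
/t/ is a stop between vowels /o/ and /a/, so it spirantizes to the fricative [s].
Surface form: [ilaazusafoxosadri].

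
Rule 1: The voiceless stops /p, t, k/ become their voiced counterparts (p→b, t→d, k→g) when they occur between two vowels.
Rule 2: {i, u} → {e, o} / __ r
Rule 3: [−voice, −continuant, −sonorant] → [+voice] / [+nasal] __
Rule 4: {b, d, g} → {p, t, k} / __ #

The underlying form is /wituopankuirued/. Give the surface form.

widuobangueruet

Rule 1 (intervocalic voicing): /t/ is a voiceless stop between vowels /i/ and /u/, so it voices to [d]. /p/ is a voiceless stop between vowels /o/ and /a/, so it voices to [b]. /wituopankuirued/ → widuobankuirued.
Rule 2 (pre-rhotic lowering): /i/ is a high vowel immediately before /r/, so it lowers to [e]. /widuobankuirued/ → widuobankuerued.
Rule 3 (post-nasal voicing): /k/ is a voiceless stop immediately after the nasal /n/, so it voices to [g]. /widuobankuerued/ → widuobanguerued.
Rule 4 (final devoicing): /d/ is a voiced stop in word-final position, so it devoices to [t]. /widuobanguerued/ → widuobangueruet.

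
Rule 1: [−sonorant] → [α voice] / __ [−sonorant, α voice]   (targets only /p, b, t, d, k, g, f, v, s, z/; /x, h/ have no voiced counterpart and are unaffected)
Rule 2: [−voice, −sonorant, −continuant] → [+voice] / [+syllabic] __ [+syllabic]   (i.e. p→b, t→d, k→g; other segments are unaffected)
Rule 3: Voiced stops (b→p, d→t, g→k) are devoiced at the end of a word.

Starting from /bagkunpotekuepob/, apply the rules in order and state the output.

Rule 1 (regressive voicing assimilation): /g/ precedes the voiceless obstruent /k/, so it devoices to [k] by assimilation. /bagkunpotekuepob/ → bakkunpotekuepob.
Rule 2 (intervocalic voicing): /t/ is a voiceless stop between vowels /o/ and /e/, so it voices to [d]. /k/ is a voiceless stop between vowels /e/ and /u/, so it voices to [g]. /p/ is a voiceless stop between vowels /e/ and /o/, so it voices to [b]. /bakkunpotekuepob/ → bakkunpodeguebob.
Rule 3 (final devoicing): /b/ is a voiced stop in word-final position, so it devoices to [p]. /bakkunpodeguebob/ → bakkunpodeguebop.

bakkunpodeguebop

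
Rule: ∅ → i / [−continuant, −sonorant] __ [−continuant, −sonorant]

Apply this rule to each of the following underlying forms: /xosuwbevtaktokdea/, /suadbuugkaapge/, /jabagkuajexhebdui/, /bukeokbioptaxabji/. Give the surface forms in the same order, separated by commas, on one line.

/xosuwbevtaktokdea/: /k/ and /t/ form a stop–stop cluster, so [i] is inserted between them. /k/ and /d/ form a stop–stop cluster, so [i] is inserted between them. → [xosuwbevtakitokidea].
/suadbuugkaapge/: /d/ and /b/ form a stop–stop cluster, so [i] is inserted between them. /g/ and /k/ form a stop–stop cluster, so [i] is inserted between them. /p/ and /g/ form a stop–stop cluster, so [i] is inserted between them. → [suadibuugikaapige].
/jabagkuajexhebdui/: /g/ and /k/ form a stop–stop cluster, so [i] is inserted between them. /b/ and /d/ form a stop–stop cluster, so [i] is inserted between them. → [jabagikuajexhebidui].
/bukeokbioptaxabji/: /k/ and /b/ form a stop–stop cluster, so [i] is inserted between them. /p/ and /t/ form a stop–stop cluster, so [i] is inserted between them. → [bukeokibiopitaxabji].

xosuwbevtakitokidea, suadibuugikaapige, jabagikuajexhebidui, bukeokibiopitaxabji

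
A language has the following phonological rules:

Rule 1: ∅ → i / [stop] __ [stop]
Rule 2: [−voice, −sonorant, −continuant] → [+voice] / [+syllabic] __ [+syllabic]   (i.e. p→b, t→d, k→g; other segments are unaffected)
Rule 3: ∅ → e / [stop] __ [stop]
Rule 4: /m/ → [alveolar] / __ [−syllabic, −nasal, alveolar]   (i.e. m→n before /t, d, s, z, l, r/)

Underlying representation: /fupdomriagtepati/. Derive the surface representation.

fubidonriagidebadi

Rule 1 (stop-cluster i-epenthesis): /p/ and /d/ form a stop–stop cluster, so [i] is inserted between them. /g/ and /t/ form a stop–stop cluster, so [i] is inserted between them. /fupdomriagtepati/ → fupidomriagitepati.
Rule 2 (intervocalic voicing): /p/ is a voiceless stop between vowels /u/ and /i/, so it voices to [b]. /t/ is a voiceless stop between vowels /i/ and /e/, so it voices to [d]. /p/ is a voiceless stop between vowels /e/ and /a/, so it voices to [b]. /t/ is a voiceless stop between vowels /a/ and /i/, so it voices to [d]. /fupidomriagitepati/ → fubidomriagidebadi.
Rule 3 (stop-cluster e-epenthesis): no segment meets the environment; /fubidomriagidebadi/ is unchanged.
Rule 4 (nasal place assimilation): /m/ precedes the alveolar consonant /r/, so it assimilates in place to [n]. /fubidomriagidebadi/ → fubidonriagidebadi.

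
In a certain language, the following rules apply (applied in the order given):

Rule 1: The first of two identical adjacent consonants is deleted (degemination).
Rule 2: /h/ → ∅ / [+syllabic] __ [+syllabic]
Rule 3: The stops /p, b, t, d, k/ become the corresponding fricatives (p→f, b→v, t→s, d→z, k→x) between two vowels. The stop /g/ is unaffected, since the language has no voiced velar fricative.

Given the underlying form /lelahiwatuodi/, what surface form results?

lelaiwasuozi

Rule 1 (degemination): no segment meets the environment; /lelahiwatuodi/ is unchanged.
Rule 2 (intervocalic h-deletion): /h/ occurs between vowels /a/ and /i/, so it deletes. /lelahiwatuodi/ → lelaiwatuodi.
Rule 3 (intervocalic spirantization): /t/ is a stop between vowels /a/ and /u/, so it spirantizes to the fricative [s]. /d/ is a stop between vowels /o/ and /i/, so it spirantizes to the fricative [z]. /lelaiwatuodi/ → lelaiwasuozi.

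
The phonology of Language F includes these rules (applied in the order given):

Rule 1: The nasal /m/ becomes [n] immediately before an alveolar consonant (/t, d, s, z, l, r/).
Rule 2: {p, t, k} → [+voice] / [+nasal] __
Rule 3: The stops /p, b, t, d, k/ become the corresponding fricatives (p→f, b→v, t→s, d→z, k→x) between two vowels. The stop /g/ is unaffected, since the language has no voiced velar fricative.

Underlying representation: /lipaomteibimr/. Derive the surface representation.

Rule 1 (nasal place assimilation): /m/ precedes the alveolar consonant /t/, so it assimilates in place to [n]. /m/ precedes the alveolar consonant /r/, so it assimilates in place to [n]. /lipaomteibimr/ → lipaonteibinr.
Rule 2 (post-nasal voicing): /t/ is a voiceless stop immediately after the nasal /n/, so it voices to [d]. /lipaonteibinr/ → lipaondeibinr.
Rule 3 (intervocalic spirantization): /p/ is a stop between vowels /i/ and /a/, so it spirantizes to the fricative [f]. /b/ is a stop between vowels /i/ and /i/, so it spirantizes to the fricative [v]. /lipaondeibinr/ → lifaondeivinr.

lifaondeivinr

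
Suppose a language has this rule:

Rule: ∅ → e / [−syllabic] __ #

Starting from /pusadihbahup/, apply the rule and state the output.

pusadihbahupe

the form ends in the consonant /p/, so [e] is inserted word-finally.
Surface form: [pusadihbahupe].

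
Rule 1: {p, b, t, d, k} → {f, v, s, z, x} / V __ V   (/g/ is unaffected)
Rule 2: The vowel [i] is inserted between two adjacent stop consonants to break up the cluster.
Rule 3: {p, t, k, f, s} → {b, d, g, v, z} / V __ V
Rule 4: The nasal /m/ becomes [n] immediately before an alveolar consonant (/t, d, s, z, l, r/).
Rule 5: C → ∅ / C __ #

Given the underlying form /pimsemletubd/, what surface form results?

Rule 1 (intervocalic spirantization): /t/ is a stop between vowels /e/ and /u/, so it spirantizes to the fricative [s]. /pimsemletubd/ → pimsemlesubd.
Rule 2 (stop-cluster i-epenthesis): /b/ and /d/ form a stop–stop cluster, so [i] is inserted between them. /pimsemlesubd/ → pimsemlesubid.
Rule 3 (intervocalic voicing): /s/ is a voiceless obstruent between vowels /e/ and /u/, so it voices to [z]. /pimsemlesubid/ → pimsemlezubid.
Rule 4 (nasal place assimilation): /m/ precedes the alveolar consonant /s/, so it assimilates in place to [n]. /m/ precedes the alveolar consonant /l/, so it assimilates in place to [n]. /pimsemlezubid/ → pinsenlezubid.
Rule 5 (final cluster simplification): no segment meets the environment; /pinsenlezubid/ is unchanged.

pinsenlezubid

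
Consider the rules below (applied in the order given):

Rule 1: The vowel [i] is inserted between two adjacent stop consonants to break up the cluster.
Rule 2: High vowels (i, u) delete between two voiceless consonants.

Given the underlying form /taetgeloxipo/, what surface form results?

taetigeloxpo

Rule 1 (stop-cluster i-epenthesis): /t/ and /g/ form a stop–stop cluster, so [i] is inserted between them. /taetgeloxipo/ → taetigeloxipo.
Rule 2 (high vowel syncope): /i/ is a high vowel flanked by voiceless consonants /x/ and /p/, so it deletes. /taetigeloxipo/ → taetigeloxpo.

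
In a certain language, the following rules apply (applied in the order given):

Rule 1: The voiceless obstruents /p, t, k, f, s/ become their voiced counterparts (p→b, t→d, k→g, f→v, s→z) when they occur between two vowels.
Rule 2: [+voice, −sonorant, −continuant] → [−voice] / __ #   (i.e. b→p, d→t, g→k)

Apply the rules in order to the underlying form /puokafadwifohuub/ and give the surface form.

Rule 1 (intervocalic voicing): /k/ is a voiceless obstruent between vowels /o/ and /a/, so it voices to [g]. /f/ is a voiceless obstruent between vowels /a/ and /a/, so it voices to [v]. /f/ is a voiceless obstruent between vowels /i/ and /o/, so it voices to [v]. /puokafadwifohuub/ → puogavadwivohuub.
Rule 2 (final devoicing): /b/ is a voiced stop in word-final position, so it devoices to [p]. /puogavadwivohuub/ → puogavadwivohuup.

puogavadwivohuup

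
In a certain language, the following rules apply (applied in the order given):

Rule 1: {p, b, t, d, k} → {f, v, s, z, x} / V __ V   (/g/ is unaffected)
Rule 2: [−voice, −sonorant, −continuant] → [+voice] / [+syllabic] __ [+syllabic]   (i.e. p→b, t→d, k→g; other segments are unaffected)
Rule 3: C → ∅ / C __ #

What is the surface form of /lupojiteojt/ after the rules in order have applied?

Rule 1 (intervocalic spirantization): /p/ is a stop between vowels /u/ and /o/, so it spirantizes to the fricative [f]. /t/ is a stop between vowels /i/ and /e/, so it spirantizes to the fricative [s]. /lupojiteojt/ → lufojiseojt.
Rule 2 (intervocalic voicing): no segment meets the environment; /lufojiseojt/ is unchanged.
Rule 3 (final cluster simplification): /t/ is the second consonant of a word-final cluster /jt/, so it deletes. /lufojiseojt/ → lufojiseoj.

lufojiseoj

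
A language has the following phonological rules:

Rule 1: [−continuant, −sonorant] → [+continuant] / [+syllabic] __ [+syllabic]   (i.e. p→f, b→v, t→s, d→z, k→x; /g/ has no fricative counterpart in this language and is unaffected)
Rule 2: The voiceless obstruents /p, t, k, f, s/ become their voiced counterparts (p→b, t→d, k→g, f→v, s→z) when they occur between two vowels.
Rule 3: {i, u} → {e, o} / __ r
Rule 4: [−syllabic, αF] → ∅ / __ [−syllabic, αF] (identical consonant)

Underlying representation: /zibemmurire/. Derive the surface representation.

zivemorere

Rule 1 (intervocalic spirantization): /b/ is a stop between vowels /i/ and /e/, so it spirantizes to the fricative [v]. /zibemmurire/ → zivemmurire.
Rule 2 (intervocalic voicing): no segment meets the environment; /zivemmurire/ is unchanged.
Rule 3 (pre-rhotic lowering): /u/ is a high vowel immediately before /r/, so it lowers to [o]. /i/ is a high vowel immediately before /r/, so it lowers to [e]. /zivemmurire/ → zivemmorere.
Rule 4 (degemination): /mm/ is a geminate; the first /m/ deletes. /zivemmorere/ → zivemorere.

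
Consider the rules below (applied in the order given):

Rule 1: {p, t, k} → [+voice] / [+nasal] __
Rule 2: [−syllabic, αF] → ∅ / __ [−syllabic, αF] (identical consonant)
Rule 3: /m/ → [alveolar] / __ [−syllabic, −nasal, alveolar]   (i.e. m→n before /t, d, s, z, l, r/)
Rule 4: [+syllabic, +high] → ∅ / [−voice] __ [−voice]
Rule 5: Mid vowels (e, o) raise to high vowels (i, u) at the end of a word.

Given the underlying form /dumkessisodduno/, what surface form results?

dumgessodunu

Rule 1 (post-nasal voicing): /k/ is a voiceless stop immediately after the nasal /m/, so it voices to [g]. /dumkessisodduno/ → dumgessisodduno.
Rule 2 (degemination): /ss/ is a geminate; the first /s/ deletes. /dd/ is a geminate; the first /d/ deletes. /dumgessisodduno/ → dumgesisoduno.
Rule 3 (nasal place assimilation): no segment meets the environment; /dumgesisoduno/ is unchanged.
Rule 4 (high vowel syncope): /i/ is a high vowel flanked by voiceless consonants /s/ and /s/, so it deletes. /dumgesisoduno/ → dumgessoduno.
Rule 5 (final vowel raising): /o/ is a mid vowel in word-final position, so it raises to [u]. /dumgessoduno/ → dumgessodunu.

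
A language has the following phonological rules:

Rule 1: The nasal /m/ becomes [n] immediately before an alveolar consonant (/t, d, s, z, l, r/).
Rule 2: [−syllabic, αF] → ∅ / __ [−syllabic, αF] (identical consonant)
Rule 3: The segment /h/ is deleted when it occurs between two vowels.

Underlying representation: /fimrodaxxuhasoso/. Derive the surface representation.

finrodaxuasoso

Rule 1 (nasal place assimilation): /m/ precedes the alveolar consonant /r/, so it assimilates in place to [n]. /fimrodaxxuhasoso/ → finrodaxxuhasoso.
Rule 2 (degemination): /xx/ is a geminate; the first /x/ deletes. /finrodaxxuhasoso/ → finrodaxuhasoso.
Rule 3 (intervocalic h-deletion): /h/ occurs between vowels /u/ and /a/, so it deletes. /finrodaxuhasoso/ → finrodaxuasoso.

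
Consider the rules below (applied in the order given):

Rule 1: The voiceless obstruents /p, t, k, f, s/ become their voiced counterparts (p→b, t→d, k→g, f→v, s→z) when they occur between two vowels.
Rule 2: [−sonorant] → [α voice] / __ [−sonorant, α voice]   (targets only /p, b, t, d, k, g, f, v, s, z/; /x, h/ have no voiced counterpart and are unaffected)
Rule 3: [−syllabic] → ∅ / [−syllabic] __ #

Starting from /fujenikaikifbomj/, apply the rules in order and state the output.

Rule 1 (intervocalic voicing): /k/ is a voiceless obstruent between vowels /i/ and /a/, so it voices to [g]. /k/ is a voiceless obstruent between vowels /i/ and /i/, so it voices to [g]. /fujenikaikifbomj/ → fujenigaigifbomj.
Rule 2 (regressive voicing assimilation): /f/ precedes the voiced obstruent /b/, so it voices to [v] by assimilation. /fujenigaigifbomj/ → fujenigaigivbomj.
Rule 3 (final cluster simplification): /j/ is the second consonant of a word-final cluster /mj/, so it deletes. /fujenigaigivbomj/ → fujenigaigivbom.

fujenigaigivbom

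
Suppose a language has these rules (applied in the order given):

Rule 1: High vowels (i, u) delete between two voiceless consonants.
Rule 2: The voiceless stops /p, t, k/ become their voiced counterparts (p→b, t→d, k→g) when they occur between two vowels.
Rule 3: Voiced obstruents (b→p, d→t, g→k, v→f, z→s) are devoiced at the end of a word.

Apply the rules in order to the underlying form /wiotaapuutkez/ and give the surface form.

wiodaabuutkes

Rule 1 (high vowel syncope): no segment meets the environment; /wiotaapuutkez/ is unchanged.
Rule 2 (intervocalic voicing): /t/ is a voiceless stop between vowels /o/ and /a/, so it voices to [d]. /p/ is a voiceless stop between vowels /a/ and /u/, so it voices to [b]. /wiotaapuutkez/ → wiodaabuutkez.
Rule 3 (final devoicing): /z/ is a voiced obstruent in word-final position, so it devoices to [s]. /wiodaabuutkez/ → wiodaabuutkes.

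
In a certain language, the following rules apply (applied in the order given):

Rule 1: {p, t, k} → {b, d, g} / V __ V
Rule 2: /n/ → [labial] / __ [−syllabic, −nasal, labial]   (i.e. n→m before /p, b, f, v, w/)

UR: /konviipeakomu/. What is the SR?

komviibeagomu

Rule 1 (intervocalic voicing): /p/ is a voiceless stop between vowels /i/ and /e/, so it voices to [b]. /k/ is a voiceless stop between vowels /a/ and /o/, so it voices to [g]. /konviipeakomu/ → konviibeagomu.
Rule 2 (nasal place assimilation): /n/ precedes the labial consonant /v/, so it assimilates in place to [m]. /konviibeagomu/ → komviibeagomu.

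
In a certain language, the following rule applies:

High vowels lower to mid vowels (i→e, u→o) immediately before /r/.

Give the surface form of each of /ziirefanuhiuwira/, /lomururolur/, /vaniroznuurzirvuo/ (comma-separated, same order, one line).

/ziirefanuhiuwira/: /i/ is a high vowel immediately before /r/, so it lowers to [e]. /i/ is a high vowel immediately before /r/, so it lowers to [e]. → [zierefanuhiuwera].
/lomururolur/: /u/ is a high vowel immediately before /r/, so it lowers to [o]. /u/ is a high vowel immediately before /r/, so it lowers to [o]. /u/ is a high vowel immediately before /r/, so it lowers to [o]. → [lomororolor].
/vaniroznuurzirvuo/: /i/ is a high vowel immediately before /r/, so it lowers to [e]. /u/ is a high vowel immediately before /r/, so it lowers to [o]. /i/ is a high vowel immediately before /r/, so it lowers to [e]. → [vaneroznuorzervuo].

zierefanuhiuwera, lomororolor, vaneroznuorzervuo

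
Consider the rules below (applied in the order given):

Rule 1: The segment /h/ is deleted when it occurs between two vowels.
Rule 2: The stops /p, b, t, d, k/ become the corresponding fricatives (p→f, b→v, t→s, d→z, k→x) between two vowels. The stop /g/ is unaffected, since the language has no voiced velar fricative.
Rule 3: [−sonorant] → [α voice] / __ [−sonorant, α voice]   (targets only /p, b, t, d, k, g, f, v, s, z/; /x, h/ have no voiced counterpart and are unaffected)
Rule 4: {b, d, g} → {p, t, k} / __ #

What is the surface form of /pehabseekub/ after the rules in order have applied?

Rule 1 (intervocalic h-deletion): /h/ occurs between vowels /e/ and /a/, so it deletes. /pehabseekub/ → peabseekub.
Rule 2 (intervocalic spirantization): /k/ is a stop between vowels /e/ and /u/, so it spirantizes to the fricative [x]. /peabseekub/ → peabseexub.
Rule 3 (regressive voicing assimilation): /b/ precedes the voiceless obstruent /s/, so it devoices to [p] by assimilation. /peabseexub/ → peapseexub.
Rule 4 (final devoicing): /b/ is a voiced stop in word-final position, so it devoices to [p]. /peapseexub/ → peapseexup.

peapseexup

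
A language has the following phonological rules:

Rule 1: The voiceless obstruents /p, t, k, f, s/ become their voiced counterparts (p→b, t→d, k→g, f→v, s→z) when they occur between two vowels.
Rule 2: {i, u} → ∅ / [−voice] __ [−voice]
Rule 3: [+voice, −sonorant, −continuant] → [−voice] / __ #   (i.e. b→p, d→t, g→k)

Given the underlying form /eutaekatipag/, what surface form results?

Rule 1 (intervocalic voicing): /t/ is a voiceless obstruent between vowels /u/ and /a/, so it voices to [d]. /k/ is a voiceless obstruent between vowels /e/ and /a/, so it voices to [g]. /t/ is a voiceless obstruent between vowels /a/ and /i/, so it voices to [d]. /p/ is a voiceless obstruent between vowels /i/ and /a/, so it voices to [b]. /eutaekatipag/ → eudaegadibag.
Rule 2 (high vowel syncope): no segment meets the environment; /eudaegadibag/ is unchanged.
Rule 3 (final devoicing): /g/ is a voiced stop in word-final position, so it devoices to [k]. /eudaegadibag/ → eudaegadibak.

eudaegadibak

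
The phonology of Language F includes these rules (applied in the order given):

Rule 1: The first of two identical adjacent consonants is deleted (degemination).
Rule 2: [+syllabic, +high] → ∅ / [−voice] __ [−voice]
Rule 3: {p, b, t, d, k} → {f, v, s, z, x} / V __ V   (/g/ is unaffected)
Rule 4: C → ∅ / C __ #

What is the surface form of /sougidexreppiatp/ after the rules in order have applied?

Rule 1 (degemination): /pp/ is a geminate; the first /p/ deletes. /sougidexreppiatp/ → sougidexrepiatp.
Rule 2 (high vowel syncope): no segment meets the environment; /sougidexrepiatp/ is unchanged.
Rule 3 (intervocalic spirantization): /d/ is a stop between vowels /i/ and /e/, so it spirantizes to the fricative [z]. /p/ is a stop between vowels /e/ and /i/, so it spirantizes to the fricative [f]. /sougidexrepiatp/ → sougizexrefiatp.
Rule 4 (final cluster simplification): /p/ is the second consonant of a word-final cluster /tp/, so it deletes. /sougizexrefiatp/ → sougizexrefiat.

sougizexrefiat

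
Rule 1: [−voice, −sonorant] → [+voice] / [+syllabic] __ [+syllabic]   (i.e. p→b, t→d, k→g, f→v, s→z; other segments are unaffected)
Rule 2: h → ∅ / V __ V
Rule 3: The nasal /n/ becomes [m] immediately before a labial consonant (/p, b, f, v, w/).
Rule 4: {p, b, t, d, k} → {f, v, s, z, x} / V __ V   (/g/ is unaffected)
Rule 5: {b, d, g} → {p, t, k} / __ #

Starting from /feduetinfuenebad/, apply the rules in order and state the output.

Rule 1 (intervocalic voicing): /t/ is a voiceless obstruent between vowels /e/ and /i/, so it voices to [d]. /feduetinfuenebad/ → feduedinfuenebad.
Rule 2 (intervocalic h-deletion): no segment meets the environment; /feduedinfuenebad/ is unchanged.
Rule 3 (nasal place assimilation): /n/ precedes the labial consonant /f/, so it assimilates in place to [m]. /feduedinfuenebad/ → feduedimfuenebad.
Rule 4 (intervocalic spirantization): /d/ is a stop between vowels /e/ and /u/, so it spirantizes to the fricative [z]. /d/ is a stop between vowels /e/ and /i/, so it spirantizes to the fricative [z]. /b/ is a stop between vowels /e/ and /a/, so it spirantizes to the fricative [v]. /feduedimfuenebad/ → fezuezimfuenevad.
Rule 5 (final devoicing): /d/ is a voiced stop in word-final position, so it devoices to [t]. /fezuezimfuenevad/ → fezuezimfuenevat.

fezuezimfuenevat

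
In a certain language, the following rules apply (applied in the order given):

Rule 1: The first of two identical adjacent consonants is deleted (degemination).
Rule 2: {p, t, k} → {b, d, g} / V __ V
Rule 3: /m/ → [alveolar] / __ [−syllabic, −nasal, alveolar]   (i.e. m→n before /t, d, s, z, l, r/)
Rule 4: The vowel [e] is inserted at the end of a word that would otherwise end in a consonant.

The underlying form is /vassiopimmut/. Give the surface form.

vasiobimute

Rule 1 (degemination): /ss/ is a geminate; the first /s/ deletes. /mm/ is a geminate; the first /m/ deletes. /vassiopimmut/ → vasiopimut.
Rule 2 (intervocalic voicing): /p/ is a voiceless stop between vowels /o/ and /i/, so it voices to [b]. /vasiopimut/ → vasiobimut.
Rule 3 (nasal place assimilation): no segment meets the environment; /vasiobimut/ is unchanged.
Rule 4 (final e-epenthesis): the form ends in the consonant /t/, so [e] is inserted word-finally. /vasiobimut/ → vasiobimute.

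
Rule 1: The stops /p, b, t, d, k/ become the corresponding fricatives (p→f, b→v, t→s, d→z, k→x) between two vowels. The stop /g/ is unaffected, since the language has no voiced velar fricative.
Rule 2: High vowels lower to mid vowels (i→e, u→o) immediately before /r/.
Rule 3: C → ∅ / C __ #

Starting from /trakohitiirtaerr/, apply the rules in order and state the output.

Rule 1 (intervocalic spirantization): /k/ is a stop between vowels /a/ and /o/, so it spirantizes to the fricative [x]. /t/ is a stop between vowels /i/ and /i/, so it spirantizes to the fricative [s]. /trakohitiirtaerr/ → traxohisiirtaerr.
Rule 2 (pre-rhotic lowering): /i/ is a high vowel immediately before /r/, so it lowers to [e]. /traxohisiirtaerr/ → traxohisiertaerr.
Rule 3 (final cluster simplification): /r/ is the second consonant of a word-final cluster /rr/, so it deletes. /traxohisiertaerr/ → traxohisiertaer.

traxohisiertaer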